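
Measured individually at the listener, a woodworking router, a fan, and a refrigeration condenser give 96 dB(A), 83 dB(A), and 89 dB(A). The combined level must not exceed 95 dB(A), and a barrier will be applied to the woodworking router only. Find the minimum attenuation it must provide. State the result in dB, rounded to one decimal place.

Fixed contribution from the other sources: Σ 10^(L/10) = 10^(83/10) + 10^(89/10) = 9.939e+08 (89.97 dB(A)).
The limit corresponds to 10^(95/10) = 3.162e+09; subtracting the fixed part leaves 2.168e+09 for the woodworking router, i.e. 93.36 dB(A).
So the woodworking router must be reduced from 96 to 93.36 dB(A): IL = 2.64 dB.

2.6 dB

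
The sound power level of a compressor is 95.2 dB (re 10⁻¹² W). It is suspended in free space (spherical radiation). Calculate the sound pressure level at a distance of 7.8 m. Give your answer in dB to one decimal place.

66.4 dB

L_p = L_w − 10·log₁₀(4π·r²) with r = 7.8 m.
4π·r² = 764.5 m², 10·log₁₀ of that is 28.834 dB.
L_p = 95.2 − 28.834 = 66.37 dB.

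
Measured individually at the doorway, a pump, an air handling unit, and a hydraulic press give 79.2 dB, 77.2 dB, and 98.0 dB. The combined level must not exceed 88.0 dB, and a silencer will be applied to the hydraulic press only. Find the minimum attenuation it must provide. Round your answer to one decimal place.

The untreated sources together contribute 10^(79.2/10) + 10^(77.2/10) = 1.357e+08, i.e. 81.32 dB.
The limit corresponds to 10^(88.0/10) = 6.310e+08; subtracting the fixed part leaves 4.953e+08 for the hydraulic press, i.e. 86.95 dB.
So the hydraulic press must be reduced from 98.0 to 86.95 dB: IL = 11.05 dB.

11.1 dB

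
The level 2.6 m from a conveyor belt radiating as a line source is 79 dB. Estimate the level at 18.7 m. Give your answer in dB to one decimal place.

Cylindrical spreading from a line source gives a 10·log₁₀(r₂/r₁) drop.
L₂ = 79 − 10·log₁₀(18.7/2.6) = 79 − 8.569 = 70.43 dB.

70.4 dB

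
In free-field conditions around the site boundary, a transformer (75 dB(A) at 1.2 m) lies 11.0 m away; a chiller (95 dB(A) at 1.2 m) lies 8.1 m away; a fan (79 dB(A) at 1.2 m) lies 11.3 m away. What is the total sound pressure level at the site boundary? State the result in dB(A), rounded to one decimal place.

78.5 dB(A)

Apply inverse-square spreading to bring every level to the receiver, then sum 10^(L/10).
transformer: 75 − 20·log₁₀(11.0/1.2) = 75 − 19.24 = 55.76 dB(A).
chiller: 95 − 20·log₁₀(8.1/1.2) = 95 − 16.59 = 78.41 dB(A).
fan: 79 − 20·log₁₀(11.3/1.2) = 79 − 19.48 = 59.52 dB(A).
Σ 10^(L/10) = 7.068e+07 → L_total = 10·log₁₀(7.068e+07) = 78.49 dB(A).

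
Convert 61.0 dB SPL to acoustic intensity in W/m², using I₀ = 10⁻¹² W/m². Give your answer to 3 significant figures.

I = I₀·10^(L/10) = 10⁻¹² × 10^(61.0/10) = 10^(-5.900).

1.26e-06 W/m²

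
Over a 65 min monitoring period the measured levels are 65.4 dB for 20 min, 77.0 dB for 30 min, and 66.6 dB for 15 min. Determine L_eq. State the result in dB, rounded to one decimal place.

L_eq = 10·log₁₀[(1/T)·Σ tᵢ·10^(Lᵢ/10)] with T = 65 min.
Σ tᵢ·10^(Lᵢ/10) = 20·10^(65.4/10) + 30·10^(77.0/10) + 15·10^(66.6/10) = 1.641e+09.
L_eq = 10·log₁₀(1.641e+09/65) = 74.02 dB.

74.0 dB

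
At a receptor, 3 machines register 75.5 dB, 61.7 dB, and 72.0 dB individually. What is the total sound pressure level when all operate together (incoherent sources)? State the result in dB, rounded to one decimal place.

77.2 dB

For uncorrelated sources the intensities add, so convert each level to linear form, sum, and take 10·log₁₀ of the total.
Σ 10^(L/10) = 10^(75.5/10) + 10^(61.7/10) + 10^(72.0/10) = 5.281e+07.
L_total = 10·log₁₀(5.281e+07) = 77.23 dB.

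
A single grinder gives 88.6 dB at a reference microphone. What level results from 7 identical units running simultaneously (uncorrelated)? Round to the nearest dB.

97 dB

With 7 equal, uncorrelated contributions the intensity is 7× that of one unit, giving a rise of 10·log₁₀ 7.
L_total = 88.6 + 10·log₁₀(7) = 88.6 + 8.451 = 97.05 dB.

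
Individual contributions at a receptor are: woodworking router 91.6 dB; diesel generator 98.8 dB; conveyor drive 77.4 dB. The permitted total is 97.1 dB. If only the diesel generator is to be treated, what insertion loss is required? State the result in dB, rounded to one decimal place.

Fixed contribution from the other sources: Σ 10^(L/10) = 10^(91.6/10) + 10^(77.4/10) = 1.500e+09 (91.76 dB).
The limit corresponds to 10^(97.1/10) = 5.129e+09; subtracting the fixed part leaves 3.628e+09 for the diesel generator, i.e. 95.60 dB.
So the diesel generator must be reduced from 98.8 to 95.60 dB: IL = 3.20 dB.

3.2 dB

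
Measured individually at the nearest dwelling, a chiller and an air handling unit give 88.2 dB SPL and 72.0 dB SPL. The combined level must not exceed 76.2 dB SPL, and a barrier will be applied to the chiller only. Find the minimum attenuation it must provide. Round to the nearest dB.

Fixed contribution from the other source: Σ 10^(L/10) = 10^(72.0/10) = 1.585e+07 (72.00 dB SPL).
To meet 76.2 dB SPL overall, the treated chiller may contribute at most 10^(76.2/10) − 1.585e+07 = 2.584e+07, i.e. 74.12 dB SPL.
Required insertion loss = 88.2 − 74.12 = 14.08 dB.

14 dB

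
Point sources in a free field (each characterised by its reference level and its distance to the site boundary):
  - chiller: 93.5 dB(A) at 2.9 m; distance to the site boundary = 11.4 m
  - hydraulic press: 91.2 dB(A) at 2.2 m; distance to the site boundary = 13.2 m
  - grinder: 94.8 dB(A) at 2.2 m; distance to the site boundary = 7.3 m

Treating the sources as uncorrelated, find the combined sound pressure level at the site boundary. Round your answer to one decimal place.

First find each source's level at the receiver (point-source: −20·log₁₀(r/r_ref)), then combine on an intensity basis.
chiller: 93.5 − 20·log₁₀(11.4/2.9) = 93.5 − 11.89 = 81.61 dB(A).
hydraulic press: 91.2 − 20·log₁₀(13.2/2.2) = 91.2 − 15.56 = 75.64 dB(A).
grinder: 94.8 − 20·log₁₀(7.3/2.2) = 94.8 − 10.42 = 84.38 dB(A).
Σ 10^(L/10) = 4.558e+08 → L_total = 10·log₁₀(4.558e+08) = 86.59 dB(A).

86.6 dB(A)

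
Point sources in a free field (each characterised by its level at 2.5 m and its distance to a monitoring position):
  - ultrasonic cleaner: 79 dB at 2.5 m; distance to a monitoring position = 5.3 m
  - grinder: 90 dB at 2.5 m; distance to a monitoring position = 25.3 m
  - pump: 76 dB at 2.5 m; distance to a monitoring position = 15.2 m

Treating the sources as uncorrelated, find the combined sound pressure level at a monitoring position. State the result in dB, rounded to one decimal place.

74.6 dB

Propagate each source to the receiver with L = L_ref − 20·log₁₀(r/r_ref), then add intensities.
ultrasonic cleaner: 79 − 20·log₁₀(5.3/2.5) = 79 − 6.53 = 72.47 dB.
grinder: 90 − 20·log₁₀(25.3/2.5) = 90 − 20.10 = 69.90 dB.
pump: 76 − 20·log₁₀(15.2/2.5) = 76 − 15.68 = 60.32 dB.
Σ 10^(L/10) = 2.851e+07 → L_total = 10·log₁₀(2.851e+07) = 74.55 dB.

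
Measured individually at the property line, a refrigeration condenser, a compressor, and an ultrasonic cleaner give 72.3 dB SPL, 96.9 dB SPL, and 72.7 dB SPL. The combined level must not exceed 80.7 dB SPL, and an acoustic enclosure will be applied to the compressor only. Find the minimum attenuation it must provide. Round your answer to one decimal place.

17.8 dB

The untreated sources together contribute 10^(72.3/10) + 10^(72.7/10) = 3.560e+07, i.e. 75.51 dB SPL.
To meet 80.7 dB SPL overall, the treated compressor may contribute at most 10^(80.7/10) − 3.560e+07 = 8.189e+07, i.e. 79.13 dB SPL.
Required insertion loss = 96.9 − 79.13 = 17.77 dB.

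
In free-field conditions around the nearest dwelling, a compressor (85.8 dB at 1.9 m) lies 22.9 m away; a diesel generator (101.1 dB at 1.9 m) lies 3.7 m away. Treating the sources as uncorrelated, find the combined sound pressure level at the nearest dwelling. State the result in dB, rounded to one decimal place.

Apply inverse-square spreading to bring every level to the receiver, then sum 10^(L/10).
compressor: 85.8 − 20·log₁₀(22.9/1.9) = 85.8 − 21.62 = 64.18 dB.
diesel generator: 101.1 − 20·log₁₀(3.7/1.9) = 101.1 − 5.79 = 95.31 dB.
Σ 10^(L/10) = 3.400e+09 → L_total = 10·log₁₀(3.400e+09) = 95.31 dB.

95.3 dB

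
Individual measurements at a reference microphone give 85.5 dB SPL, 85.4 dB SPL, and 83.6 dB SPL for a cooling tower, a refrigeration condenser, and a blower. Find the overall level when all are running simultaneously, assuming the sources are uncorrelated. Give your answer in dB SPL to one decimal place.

For uncorrelated sources the intensities add, so convert each level to linear form, sum, and take 10·log₁₀ of the total.
Σ 10^(L/10) = 10^(85.5/10) + 10^(85.4/10) + 10^(83.6/10) = 9.306e+08.
L_total = 10·log₁₀(9.306e+08) = 89.69 dB SPL.

89.7 dB SPL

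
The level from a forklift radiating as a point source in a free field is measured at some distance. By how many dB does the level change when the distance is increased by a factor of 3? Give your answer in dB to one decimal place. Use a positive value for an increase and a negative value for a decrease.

A point source loses 6 dB per doubling of distance; generally ΔL = −20·log₁₀(r₂/r₁).
ΔL = −20·log₁₀(3) = -9.54 dB.

-9.5 dB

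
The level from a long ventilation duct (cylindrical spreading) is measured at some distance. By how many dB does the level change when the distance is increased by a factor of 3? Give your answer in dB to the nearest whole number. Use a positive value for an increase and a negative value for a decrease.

A line source loses 3 dB per doubling of distance; generally ΔL = −10·log₁₀(r₂/r₁).
ΔL = −10·log₁₀(3) = -4.77 dB.

-5 dB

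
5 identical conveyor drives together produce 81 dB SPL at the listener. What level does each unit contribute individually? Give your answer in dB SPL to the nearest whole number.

For N identical incoherent sources L_total = L₁ + 10·log₁₀ N, so L₁ = 81 − 10·log₁₀(5) = 81 − 6.990.

74 dB SPL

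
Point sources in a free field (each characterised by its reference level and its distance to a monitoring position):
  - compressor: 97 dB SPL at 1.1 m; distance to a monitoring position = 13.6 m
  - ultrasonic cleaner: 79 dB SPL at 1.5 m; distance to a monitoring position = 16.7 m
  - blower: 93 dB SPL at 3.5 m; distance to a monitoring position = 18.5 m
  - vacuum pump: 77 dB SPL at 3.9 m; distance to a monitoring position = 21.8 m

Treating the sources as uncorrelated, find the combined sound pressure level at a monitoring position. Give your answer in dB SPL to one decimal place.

80.3 dB SPL

Apply inverse-square spreading to bring every level to the receiver, then sum 10^(L/10).
compressor: 97 − 20·log₁₀(13.6/1.1) = 97 − 21.84 = 75.16 dB SPL.
ultrasonic cleaner: 79 − 20·log₁₀(16.7/1.5) = 79 − 20.93 = 58.07 dB SPL.
blower: 93 − 20·log₁₀(18.5/3.5) = 93 − 14.46 = 78.54 dB SPL.
vacuum pump: 77 − 20·log₁₀(21.8/3.9) = 77 − 14.95 = 62.05 dB SPL.
Σ 10^(L/10) = 1.064e+08 → L_total = 10·log₁₀(1.064e+08) = 80.27 dB SPL.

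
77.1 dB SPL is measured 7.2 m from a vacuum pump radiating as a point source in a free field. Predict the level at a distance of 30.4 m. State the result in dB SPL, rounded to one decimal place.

For a point source, L₂ = L₁ − 20·log₁₀(r₂/r₁).
L₂ = 77.1 − 20·log₁₀(30.4/7.2) = 77.1 − 12.511 = 64.59 dB SPL.

64.6 dB SPL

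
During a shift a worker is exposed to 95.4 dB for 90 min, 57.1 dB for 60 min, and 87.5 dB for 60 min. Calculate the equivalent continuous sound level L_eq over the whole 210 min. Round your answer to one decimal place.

Weight each interval's intensity by its duration and average over T = 210 min:
Σ tᵢ·10^(Lᵢ/10) = 90·10^(95.4/10) + 60·10^(57.1/10) + 60·10^(87.5/10) = 3.458e+11.
L_eq = 10·log₁₀(3.458e+11/210) = 92.17 dB.

92.2 dB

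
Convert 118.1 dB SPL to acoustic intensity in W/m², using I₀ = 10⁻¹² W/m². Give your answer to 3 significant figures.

0.646 W/m²

I/I₀ = 10^(118.1/10) = 6.457e+11, so I = 6.457e+11 × 10⁻¹² W/m².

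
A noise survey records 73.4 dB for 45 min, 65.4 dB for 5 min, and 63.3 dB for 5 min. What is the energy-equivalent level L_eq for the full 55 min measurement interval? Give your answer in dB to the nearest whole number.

Weight each interval's intensity by its duration and average over T = 55 min:
Σ tᵢ·10^(Lᵢ/10) = 45·10^(73.4/10) + 5·10^(65.4/10) + 5·10^(63.3/10) = 1.013e+09.
L_eq = 10·log₁₀(1.013e+09/55) = 72.65 dB.

73 dB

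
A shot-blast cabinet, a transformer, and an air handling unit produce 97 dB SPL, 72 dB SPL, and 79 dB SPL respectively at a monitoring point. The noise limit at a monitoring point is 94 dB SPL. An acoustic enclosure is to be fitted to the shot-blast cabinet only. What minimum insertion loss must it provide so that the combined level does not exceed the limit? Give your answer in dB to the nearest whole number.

3 dB

The untreated sources together contribute 10^(72/10) + 10^(79/10) = 9.528e+07, i.e. 79.79 dB SPL.
The limit corresponds to 10^(94/10) = 2.512e+09; subtracting the fixed part leaves 2.417e+09 for the shot-blast cabinet, i.e. 93.83 dB SPL.
So the shot-blast cabinet must be reduced from 97 to 93.83 dB SPL: IL = 3.17 dB.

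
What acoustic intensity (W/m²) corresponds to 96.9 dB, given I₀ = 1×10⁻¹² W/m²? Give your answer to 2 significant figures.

L = 10·log₁₀(I/I₀) ⇒ I = I₀·10^(L/10) = 10⁻¹² × 10^9.69.

0.0049 W/m²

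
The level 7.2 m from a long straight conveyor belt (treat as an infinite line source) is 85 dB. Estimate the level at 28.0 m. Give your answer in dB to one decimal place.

Line-source attenuation: ΔL = 10·log₁₀(r₂/r₁) = 10·log₁₀(28.0/7.2) = 5.898 dB.
L₂ = 85 − 10·log₁₀(28.0/7.2) = 85 − 5.898 = 79.10 dB.

79.1 dB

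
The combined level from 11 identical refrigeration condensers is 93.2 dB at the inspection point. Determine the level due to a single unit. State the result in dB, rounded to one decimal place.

82.8 dB

11 equal contributions raise the level by 10·log₁₀ 11 = 10.414 dB, so each unit alone gives 93.2 − 10.414.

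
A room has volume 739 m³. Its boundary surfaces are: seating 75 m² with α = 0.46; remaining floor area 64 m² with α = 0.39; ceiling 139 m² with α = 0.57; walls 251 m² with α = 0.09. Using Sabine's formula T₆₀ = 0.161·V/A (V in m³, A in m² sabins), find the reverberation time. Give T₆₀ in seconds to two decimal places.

0.74 s

Summing Sᵢαᵢ: 75·0.46 + 64·0.39 + 139·0.57 + 251·0.09 = 161.28 m².
T₆₀ = 0.161 × 739 / 161.28 = 0.738 s.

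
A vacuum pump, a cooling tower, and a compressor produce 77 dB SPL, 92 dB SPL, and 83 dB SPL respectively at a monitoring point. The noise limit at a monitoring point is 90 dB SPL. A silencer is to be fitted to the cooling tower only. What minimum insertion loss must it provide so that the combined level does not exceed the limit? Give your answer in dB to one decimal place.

3.2 dB

The untreated sources together contribute 10^(77/10) + 10^(83/10) = 2.496e+08, i.e. 83.97 dB SPL.
To meet 90 dB SPL overall, the treated cooling tower may contribute at most 10^(90/10) − 2.496e+08 = 7.504e+08, i.e. 88.75 dB SPL.
So the cooling tower must be reduced from 92 to 88.75 dB SPL: IL = 3.25 dB.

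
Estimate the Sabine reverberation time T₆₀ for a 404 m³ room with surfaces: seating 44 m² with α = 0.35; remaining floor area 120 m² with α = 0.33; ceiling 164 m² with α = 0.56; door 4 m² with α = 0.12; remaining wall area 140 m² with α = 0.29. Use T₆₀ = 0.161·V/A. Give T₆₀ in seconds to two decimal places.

0.35 s

A = Σ Sᵢαᵢ = 44·0.35 + 120·0.33 + 164·0.56 + 4·0.12 + 140·0.29 = 187.92 m².
T₆₀ = 0.161 × 404 / 187.92 = 0.346 s.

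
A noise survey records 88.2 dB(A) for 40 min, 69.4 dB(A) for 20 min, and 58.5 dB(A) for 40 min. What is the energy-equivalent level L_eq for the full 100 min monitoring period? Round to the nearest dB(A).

The energy average is taken in the linear domain: L_eq = 10·log₁₀[(Σ tᵢ·10^(Lᵢ/10))/T], T = 100 min.
Σ tᵢ·10^(Lᵢ/10) = 40·10^(88.2/10) + 20·10^(69.4/10) + 40·10^(58.5/10) = 2.663e+10.
L_eq = 10·log₁₀(2.663e+10/100) = 84.25 dB(A).

84 dB(A)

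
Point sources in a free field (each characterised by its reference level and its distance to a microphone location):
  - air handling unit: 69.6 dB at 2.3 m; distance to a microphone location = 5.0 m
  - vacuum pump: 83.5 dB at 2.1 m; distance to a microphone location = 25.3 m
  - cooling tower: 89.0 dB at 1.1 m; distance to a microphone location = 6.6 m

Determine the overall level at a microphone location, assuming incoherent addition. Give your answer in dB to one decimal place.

First find each source's level at the receiver (point-source: −20·log₁₀(r/r_ref)), then combine on an intensity basis.
air handling unit: 69.6 − 20·log₁₀(5.0/2.3) = 69.6 − 6.74 = 62.86 dB.
vacuum pump: 83.5 − 20·log₁₀(25.3/2.1) = 83.5 − 21.62 = 61.88 dB.
cooling tower: 89.0 − 20·log₁₀(6.6/1.1) = 89.0 − 15.56 = 73.44 dB.
Σ 10^(L/10) = 2.554e+07 → L_total = 10·log₁₀(2.554e+07) = 74.07 dB.

74.1 dB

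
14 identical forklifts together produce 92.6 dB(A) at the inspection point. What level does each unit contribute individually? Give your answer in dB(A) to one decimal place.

81.1 dB(A)

14 equal contributions raise the level by 10·log₁₀ 14 = 11.461 dB, so each unit alone gives 92.6 − 11.461.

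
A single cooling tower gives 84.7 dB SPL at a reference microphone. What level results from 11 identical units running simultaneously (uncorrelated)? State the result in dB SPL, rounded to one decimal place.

L_total = L₁ + 10·log₁₀ N for N identical incoherent sources.
L_total = 84.7 + 10·log₁₀(11) = 84.7 + 10.414 = 95.11 dB SPL.

95.1 dB SPL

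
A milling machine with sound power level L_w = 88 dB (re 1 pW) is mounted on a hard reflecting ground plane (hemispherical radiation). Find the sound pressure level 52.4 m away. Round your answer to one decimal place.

45.6 dB

The power spreads over a hemisphere of area 2π·r², so L_p = L_w − 10·log₁₀(2π·r²).
2π·r² = 1.725e+04 m², 10·log₁₀ of that is 42.368 dB.
L_p = 88 − 42.368 = 45.63 dB.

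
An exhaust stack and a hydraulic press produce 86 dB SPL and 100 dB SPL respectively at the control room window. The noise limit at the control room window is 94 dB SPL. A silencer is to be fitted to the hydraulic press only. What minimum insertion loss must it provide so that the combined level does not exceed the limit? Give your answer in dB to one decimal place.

6.7 dB

Fixed contribution from the other source: Σ 10^(L/10) = 10^(86/10) = 3.981e+08 (86.00 dB SPL).
The limit corresponds to 10^(94/10) = 2.512e+09; subtracting the fixed part leaves 2.114e+09 for the hydraulic press, i.e. 93.25 dB SPL.
Required insertion loss = 100 − 93.25 = 6.75 dB.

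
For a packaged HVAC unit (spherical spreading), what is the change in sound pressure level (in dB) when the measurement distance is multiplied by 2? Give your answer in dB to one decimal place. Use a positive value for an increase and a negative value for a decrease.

-6.0 dB

With spherical spreading the level changes by −20·log₁₀(r₂/r₁).
ΔL = −20·log₁₀(2) = -6.02 dB.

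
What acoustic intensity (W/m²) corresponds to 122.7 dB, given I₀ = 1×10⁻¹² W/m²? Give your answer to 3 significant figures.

L = 10·log₁₀(I/I₀) ⇒ I = I₀·10^(L/10) = 10⁻¹² × 10^12.27.

1.86 W/m²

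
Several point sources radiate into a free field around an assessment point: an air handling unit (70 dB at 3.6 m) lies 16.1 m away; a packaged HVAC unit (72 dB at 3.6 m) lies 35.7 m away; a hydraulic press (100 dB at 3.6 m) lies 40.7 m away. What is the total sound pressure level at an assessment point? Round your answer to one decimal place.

Apply inverse-square spreading to bring every level to the receiver, then sum 10^(L/10).
air handling unit: 70 − 20·log₁₀(16.1/3.6) = 70 − 13.01 = 56.99 dB.
packaged HVAC unit: 72 − 20·log₁₀(35.7/3.6) = 72 − 19.93 = 52.07 dB.
hydraulic press: 100 − 20·log₁₀(40.7/3.6) = 100 − 21.07 = 78.93 dB.
Σ 10^(L/10) = 7.890e+07 → L_total = 10·log₁₀(7.890e+07) = 78.97 dB.

79.0 dB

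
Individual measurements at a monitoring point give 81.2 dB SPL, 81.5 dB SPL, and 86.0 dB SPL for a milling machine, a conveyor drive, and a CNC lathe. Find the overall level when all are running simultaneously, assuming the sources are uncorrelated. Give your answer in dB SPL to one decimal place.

88.3 dB SPL

For uncorrelated sources the intensities add, so convert each level to linear form, sum, and take 10·log₁₀ of the total.
Σ 10^(L/10) = 10^(81.2/10) + 10^(81.5/10) + 10^(86.0/10) = 6.712e+08.
L_total = 10·log₁₀(6.712e+08) = 88.27 dB SPL.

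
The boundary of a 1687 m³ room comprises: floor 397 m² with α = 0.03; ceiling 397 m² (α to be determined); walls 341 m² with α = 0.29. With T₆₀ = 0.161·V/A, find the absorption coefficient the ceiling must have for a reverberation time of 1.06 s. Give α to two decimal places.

Required total absorption A = 0.161·1687/1.06 = 256.23 m².
Absorption from the other surfaces = 397·0.03 + 341·0.29 = 110.80 m², so the ceiling must supply 145.43 m² over 397 m².
α = 145.43/397 = 0.366.

0.37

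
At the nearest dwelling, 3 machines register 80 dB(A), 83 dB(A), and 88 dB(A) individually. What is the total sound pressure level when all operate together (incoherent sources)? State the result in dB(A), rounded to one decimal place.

For uncorrelated sources the intensities add, so convert each level to linear form, sum, and take 10·log₁₀ of the total.
Σ 10^(L/10) = 10^(80/10) + 10^(83/10) + 10^(88/10) = 9.305e+08.
L_total = 10·log₁₀(9.305e+08) = 89.69 dB(A).

89.7 dB(A)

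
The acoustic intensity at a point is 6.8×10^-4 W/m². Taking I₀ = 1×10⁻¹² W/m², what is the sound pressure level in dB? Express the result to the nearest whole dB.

88 dB

I/I₀ = 6.8×10^-4/10⁻¹² = 6.8×10^8, and L = 10·log₁₀(I/I₀).
L = 10·(0.8325 + 8) = 88.33 dB.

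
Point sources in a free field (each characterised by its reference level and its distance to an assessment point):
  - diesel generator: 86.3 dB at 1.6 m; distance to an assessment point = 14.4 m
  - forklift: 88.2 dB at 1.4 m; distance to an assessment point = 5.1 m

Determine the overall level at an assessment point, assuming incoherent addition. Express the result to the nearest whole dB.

77 dB

Propagate each source to the receiver with L = L_ref − 20·log₁₀(r/r_ref), then add intensities.
diesel generator: 86.3 − 20·log₁₀(14.4/1.6) = 86.3 − 19.08 = 67.22 dB.
forklift: 88.2 − 20·log₁₀(5.1/1.4) = 88.2 − 11.23 = 76.97 dB.
Σ 10^(L/10) = 5.505e+07 → L_total = 10·log₁₀(5.505e+07) = 77.41 dB.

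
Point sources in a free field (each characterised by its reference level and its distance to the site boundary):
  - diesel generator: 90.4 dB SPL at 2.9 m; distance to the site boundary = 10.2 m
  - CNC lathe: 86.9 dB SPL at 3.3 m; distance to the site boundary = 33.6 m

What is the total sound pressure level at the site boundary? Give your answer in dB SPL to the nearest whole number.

First find each source's level at the receiver (point-source: −20·log₁₀(r/r_ref)), then combine on an intensity basis.
diesel generator: 90.4 − 20·log₁₀(10.2/2.9) = 90.4 − 10.92 = 79.48 dB SPL.
CNC lathe: 86.9 − 20·log₁₀(33.6/3.3) = 86.9 − 20.16 = 66.74 dB SPL.
Σ 10^(L/10) = 9.336e+07 → L_total = 10·log₁₀(9.336e+07) = 79.70 dB SPL.

80 dB SPL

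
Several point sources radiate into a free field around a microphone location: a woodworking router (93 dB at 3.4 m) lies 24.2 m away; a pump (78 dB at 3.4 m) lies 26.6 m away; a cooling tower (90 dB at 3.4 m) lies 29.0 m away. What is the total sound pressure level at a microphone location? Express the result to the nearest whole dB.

77 dB

Propagate each source to the receiver with L = L_ref − 20·log₁₀(r/r_ref), then add intensities.
woodworking router: 93 − 20·log₁₀(24.2/3.4) = 93 − 17.05 = 75.95 dB.
pump: 78 − 20·log₁₀(26.6/3.4) = 78 − 17.87 = 60.13 dB.
cooling tower: 90 − 20·log₁₀(29.0/3.4) = 90 − 18.62 = 71.38 dB.
Σ 10^(L/10) = 5.416e+07 → L_total = 10·log₁₀(5.416e+07) = 77.34 dB.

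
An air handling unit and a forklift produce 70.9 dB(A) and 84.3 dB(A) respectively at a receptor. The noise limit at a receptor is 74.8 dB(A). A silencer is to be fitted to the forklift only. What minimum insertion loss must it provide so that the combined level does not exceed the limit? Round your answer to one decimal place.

The untreated sources together contribute 10^(70.9/10) = 1.230e+07, i.e. 70.90 dB(A).
To meet 74.8 dB(A) overall, the treated forklift may contribute at most 10^(74.8/10) − 1.230e+07 = 1.790e+07, i.e. 72.53 dB(A).
So the forklift must be reduced from 84.3 to 72.53 dB(A): IL = 11.77 dB.

11.8 dB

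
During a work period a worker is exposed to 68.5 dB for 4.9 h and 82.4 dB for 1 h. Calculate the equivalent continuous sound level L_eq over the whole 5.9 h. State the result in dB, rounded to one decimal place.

75.5 dB

Weight each interval's intensity by its duration and average over T = 5.9 h:
Σ tᵢ·10^(Lᵢ/10) = 4.9·10^(68.5/10) + 1·10^(82.4/10) = 2.085e+08.
L_eq = 10·log₁₀(2.085e+08/5.9) = 75.48 dB.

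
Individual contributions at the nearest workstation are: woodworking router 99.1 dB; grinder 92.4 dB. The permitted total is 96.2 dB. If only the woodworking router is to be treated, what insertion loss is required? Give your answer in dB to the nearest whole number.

5 dB

Fixed contribution from the other source: Σ 10^(L/10) = 10^(92.4/10) = 1.738e+09 (92.40 dB).
To meet 96.2 dB overall, the treated woodworking router may contribute at most 10^(96.2/10) − 1.738e+09 = 2.431e+09, i.e. 93.86 dB.
Required insertion loss = 99.1 − 93.86 = 5.24 dB.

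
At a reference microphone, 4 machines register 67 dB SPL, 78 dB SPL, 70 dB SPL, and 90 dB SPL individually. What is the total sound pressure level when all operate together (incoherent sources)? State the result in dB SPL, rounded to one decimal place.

90.3 dB SPL

For uncorrelated sources the intensities add, so convert each level to linear form, sum, and take 10·log₁₀ of the total.
Σ 10^(L/10) = 10^(67/10) + 10^(78/10) + 10^(70/10) + 10^(90/10) = 1.078e+09.
L_total = 10·log₁₀(1.078e+09) = 90.33 dB SPL.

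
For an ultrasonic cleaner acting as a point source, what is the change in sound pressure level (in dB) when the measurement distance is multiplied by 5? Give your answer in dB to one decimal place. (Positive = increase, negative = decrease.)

Point-source spreading: ΔL = −20·log₁₀(r₂/r₁).
ΔL = −20·log₁₀(5) = -13.98 dB.

-14.0 dB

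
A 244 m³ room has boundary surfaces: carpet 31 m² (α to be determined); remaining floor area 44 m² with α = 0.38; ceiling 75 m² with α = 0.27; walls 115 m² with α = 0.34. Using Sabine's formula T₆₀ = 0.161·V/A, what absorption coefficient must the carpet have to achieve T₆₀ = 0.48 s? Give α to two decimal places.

0.19

A = 0.161·V/T₆₀ = 0.161·244/0.48 = 81.84 m² sabins.
Absorption from the other surfaces = 44·0.38 + 75·0.27 + 115·0.34 = 76.07 m², so the carpet must supply 5.77 m² over 31 m².
α = 5.77/31 = 0.186.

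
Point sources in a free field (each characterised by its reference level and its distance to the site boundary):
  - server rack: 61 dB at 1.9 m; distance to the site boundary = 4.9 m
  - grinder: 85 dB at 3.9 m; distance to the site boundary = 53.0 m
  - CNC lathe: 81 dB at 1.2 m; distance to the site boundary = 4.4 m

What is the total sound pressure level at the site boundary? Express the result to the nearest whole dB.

Apply inverse-square spreading to bring every level to the receiver, then sum 10^(L/10).
server rack: 61 − 20·log₁₀(4.9/1.9) = 61 − 8.23 = 52.77 dB.
grinder: 85 − 20·log₁₀(53.0/3.9) = 85 − 22.66 = 62.34 dB.
CNC lathe: 81 − 20·log₁₀(4.4/1.2) = 81 − 11.29 = 69.71 dB.
Σ 10^(L/10) = 1.127e+07 → L_total = 10·log₁₀(1.127e+07) = 70.52 dB.

71 dB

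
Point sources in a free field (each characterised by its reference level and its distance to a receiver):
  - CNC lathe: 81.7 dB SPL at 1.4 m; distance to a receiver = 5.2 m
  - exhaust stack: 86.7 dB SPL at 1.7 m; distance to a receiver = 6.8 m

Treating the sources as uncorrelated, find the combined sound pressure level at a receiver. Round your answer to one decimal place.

76.0 dB SPL

First find each source's level at the receiver (point-source: −20·log₁₀(r/r_ref)), then combine on an intensity basis.
CNC lathe: 81.7 − 20·log₁₀(5.2/1.4) = 81.7 − 11.40 = 70.30 dB SPL.
exhaust stack: 86.7 − 20·log₁₀(6.8/1.7) = 86.7 − 12.04 = 74.66 dB SPL.
Σ 10^(L/10) = 3.995e+07 → L_total = 10·log₁₀(3.995e+07) = 76.02 dB SPL.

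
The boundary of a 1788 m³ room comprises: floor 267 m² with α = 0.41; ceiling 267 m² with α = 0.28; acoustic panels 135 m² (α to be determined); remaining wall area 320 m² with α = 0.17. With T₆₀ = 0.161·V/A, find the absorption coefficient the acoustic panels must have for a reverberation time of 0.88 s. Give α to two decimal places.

0.66

From T₆₀ = 0.161·V/A, the target T₆₀ = 0.88 s needs A = 0.161·1788/0.88 = 327.12 m².
Absorption from the other surfaces = 267·0.41 + 267·0.28 + 320·0.17 = 238.63 m², so the acoustic panels must supply 88.49 m² over 135 m².
α = 88.49/135 = 0.656.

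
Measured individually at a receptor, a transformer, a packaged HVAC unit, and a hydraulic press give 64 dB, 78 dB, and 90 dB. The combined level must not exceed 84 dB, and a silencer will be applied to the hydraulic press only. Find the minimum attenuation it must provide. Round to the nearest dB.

Fixed contribution from the other sources: Σ 10^(L/10) = 10^(64/10) + 10^(78/10) = 6.561e+07 (78.17 dB).
The limit corresponds to 10^(84/10) = 2.512e+08; subtracting the fixed part leaves 1.856e+08 for the hydraulic press, i.e. 82.69 dB.
So the hydraulic press must be reduced from 90 to 82.69 dB: IL = 7.31 dB.

7 dB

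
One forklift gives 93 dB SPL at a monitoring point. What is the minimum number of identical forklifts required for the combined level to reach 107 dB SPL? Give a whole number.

26

N identical sources give L₁ + 10·log₁₀ N, so require 10·log₁₀ N ≥ 107 − 93 = 14.0 dB.
N ≥ 10^(14.0/10) = 25.119, so N = 26.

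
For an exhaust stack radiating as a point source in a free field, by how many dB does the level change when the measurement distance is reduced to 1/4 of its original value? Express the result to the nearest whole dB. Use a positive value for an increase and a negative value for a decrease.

+12 dB

A point source loses 6 dB per doubling of distance; generally ΔL = −20·log₁₀(r₂/r₁).
ΔL = −20·log₁₀(0.25) = +12.04 dB.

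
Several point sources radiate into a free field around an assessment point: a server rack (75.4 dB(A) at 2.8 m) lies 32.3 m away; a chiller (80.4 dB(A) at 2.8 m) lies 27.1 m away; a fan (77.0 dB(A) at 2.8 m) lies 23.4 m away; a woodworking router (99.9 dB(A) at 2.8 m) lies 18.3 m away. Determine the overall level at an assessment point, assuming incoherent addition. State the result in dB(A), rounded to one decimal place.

Propagate each source to the receiver with L = L_ref − 20·log₁₀(r/r_ref), then add intensities.
server rack: 75.4 − 20·log₁₀(32.3/2.8) = 75.4 − 21.24 = 54.16 dB(A).
chiller: 80.4 − 20·log₁₀(27.1/2.8) = 80.4 − 19.72 = 60.68 dB(A).
fan: 77.0 − 20·log₁₀(23.4/2.8) = 77.0 − 18.44 = 58.56 dB(A).
woodworking router: 99.9 − 20·log₁₀(18.3/2.8) = 99.9 − 16.31 = 83.59 dB(A).
Σ 10^(L/10) = 2.309e+08 → L_total = 10·log₁₀(2.309e+08) = 83.63 dB(A).

83.6 dB(A)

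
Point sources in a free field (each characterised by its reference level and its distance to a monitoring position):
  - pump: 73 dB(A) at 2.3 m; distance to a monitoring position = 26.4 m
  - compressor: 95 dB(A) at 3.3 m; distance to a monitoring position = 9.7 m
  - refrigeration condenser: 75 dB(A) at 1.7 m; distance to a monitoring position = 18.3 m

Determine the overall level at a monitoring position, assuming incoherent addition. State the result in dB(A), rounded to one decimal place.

Apply inverse-square spreading to bring every level to the receiver, then sum 10^(L/10).
pump: 73 − 20·log₁₀(26.4/2.3) = 73 − 21.20 = 51.80 dB(A).
compressor: 95 − 20·log₁₀(9.7/3.3) = 95 − 9.37 = 85.63 dB(A).
refrigeration condenser: 75 − 20·log₁₀(18.3/1.7) = 75 − 20.64 = 54.36 dB(A).
Σ 10^(L/10) = 3.664e+08 → L_total = 10·log₁₀(3.664e+08) = 85.64 dB(A).

85.6 dB(A)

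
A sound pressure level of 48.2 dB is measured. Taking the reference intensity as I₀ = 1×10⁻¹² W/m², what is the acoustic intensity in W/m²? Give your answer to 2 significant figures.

I/I₀ = 10^(48.2/10) = 6.607e+04, so I = 6.607e+04 × 10⁻¹² W/m².

6.6e-08 W/m²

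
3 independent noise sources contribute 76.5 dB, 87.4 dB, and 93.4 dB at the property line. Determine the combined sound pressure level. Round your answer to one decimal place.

94.4 dB

Incoherent sources combine by intensity addition: L_total = 10·log₁₀(Σ 10^(L_i/10)).
Σ 10^(L/10) = 10^(76.5/10) + 10^(87.4/10) + 10^(93.4/10) = 2.782e+09.
L_total = 10·log₁₀(2.782e+09) = 94.44 dB.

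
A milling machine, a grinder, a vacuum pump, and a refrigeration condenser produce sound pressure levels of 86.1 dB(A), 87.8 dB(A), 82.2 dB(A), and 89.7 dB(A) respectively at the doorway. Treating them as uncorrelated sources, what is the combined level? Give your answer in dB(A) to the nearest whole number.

93 dB(A)

For uncorrelated sources the intensities add, so convert each level to linear form, sum, and take 10·log₁₀ of the total.
Σ 10^(L/10) = 10^(86.1/10) + 10^(87.8/10) + 10^(82.2/10) + 10^(89.7/10) = 2.109e+09.
L_total = 10·log₁₀(2.109e+09) = 93.24 dB(A).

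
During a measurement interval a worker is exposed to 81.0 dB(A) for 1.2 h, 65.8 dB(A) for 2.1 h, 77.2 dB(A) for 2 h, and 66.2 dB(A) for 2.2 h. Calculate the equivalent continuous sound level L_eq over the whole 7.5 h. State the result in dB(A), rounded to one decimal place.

75.6 dB(A)

Weight each interval's intensity by its duration and average over T = 7.5 h:
Σ tᵢ·10^(Lᵢ/10) = 1.2·10^(81.0/10) + 2.1·10^(65.8/10) + 2·10^(77.2/10) + 2.2·10^(66.2/10) = 2.732e+08.
L_eq = 10·log₁₀(2.732e+08/7.5) = 75.61 dB(A).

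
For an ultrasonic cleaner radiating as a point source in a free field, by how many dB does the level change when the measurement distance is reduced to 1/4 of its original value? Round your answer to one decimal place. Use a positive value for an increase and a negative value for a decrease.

+12.0 dB

A point source loses 6 dB per doubling of distance; generally ΔL = −20·log₁₀(r₂/r₁).
ΔL = −20·log₁₀(0.25) = +12.04 dB.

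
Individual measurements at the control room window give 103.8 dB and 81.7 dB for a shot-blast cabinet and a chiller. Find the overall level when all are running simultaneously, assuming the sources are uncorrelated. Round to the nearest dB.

Incoherent sources combine by intensity addition: L_total = 10·log₁₀(Σ 10^(L_i/10)).
Σ 10^(L/10) = 10^(103.8/10) + 10^(81.7/10) = 2.414e+10.
L_total = 10·log₁₀(2.414e+10) = 103.83 dB.

104 dB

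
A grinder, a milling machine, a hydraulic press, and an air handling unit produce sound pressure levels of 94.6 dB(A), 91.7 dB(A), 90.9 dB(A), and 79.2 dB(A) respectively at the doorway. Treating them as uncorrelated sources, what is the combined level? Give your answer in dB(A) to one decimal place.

97.5 dB(A)

For uncorrelated sources the intensities add, so convert each level to linear form, sum, and take 10·log₁₀ of the total.
Σ 10^(L/10) = 10^(94.6/10) + 10^(91.7/10) + 10^(90.9/10) + 10^(79.2/10) = 5.677e+09.
L_total = 10·log₁₀(5.677e+09) = 97.54 dB(A).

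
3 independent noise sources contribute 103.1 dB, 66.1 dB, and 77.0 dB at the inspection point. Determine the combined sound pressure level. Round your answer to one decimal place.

103.1 dB

For uncorrelated sources the intensities add, so convert each level to linear form, sum, and take 10·log₁₀ of the total.
Σ 10^(L/10) = 10^(103.1/10) + 10^(66.1/10) + 10^(77.0/10) = 2.047e+10.
L_total = 10·log₁₀(2.047e+10) = 103.11 dB.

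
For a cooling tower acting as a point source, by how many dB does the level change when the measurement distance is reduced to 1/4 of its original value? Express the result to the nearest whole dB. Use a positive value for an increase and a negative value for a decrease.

With spherical spreading the level changes by −20·log₁₀(r₂/r₁).
ΔL = −20·log₁₀(0.25) = +12.04 dB.

+12 dB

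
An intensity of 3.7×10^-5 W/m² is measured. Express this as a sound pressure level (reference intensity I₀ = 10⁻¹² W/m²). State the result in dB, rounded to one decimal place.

L = 10·log₁₀(I/I₀) = 10·log₁₀(3.7×10^-5/10⁻¹²) = 10·log₁₀(3.7×10^7).
L = 10·(0.5682 + 7) = 75.68 dB.

75.7 dB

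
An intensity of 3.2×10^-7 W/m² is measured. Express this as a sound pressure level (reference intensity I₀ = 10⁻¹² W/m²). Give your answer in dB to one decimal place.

55.1 dB

I/I₀ = 3.2×10^-7/10⁻¹² = 3.2×10^5, and L = 10·log₁₀(I/I₀).
L = 10·(0.5051 + 5) = 55.05 dB.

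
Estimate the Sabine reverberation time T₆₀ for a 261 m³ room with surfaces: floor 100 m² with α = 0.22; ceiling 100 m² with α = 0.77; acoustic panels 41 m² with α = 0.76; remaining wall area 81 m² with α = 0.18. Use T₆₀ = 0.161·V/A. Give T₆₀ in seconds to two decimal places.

Total absorption A = 100·0.22 + 100·0.77 + 41·0.76 + 81·0.18 = 144.74 m² sabins.
T₆₀ = 0.161 × 261 / 144.74 = 0.290 s.

0.29 s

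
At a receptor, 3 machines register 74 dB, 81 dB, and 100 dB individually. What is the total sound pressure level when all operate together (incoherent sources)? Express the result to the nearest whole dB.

100 dB

Incoherent sources combine by intensity addition: L_total = 10·log₁₀(Σ 10^(L_i/10)).
Σ 10^(L/10) = 10^(74/10) + 10^(81/10) + 10^(100/10) = 1.015e+10.
L_total = 10·log₁₀(1.015e+10) = 100.07 dB.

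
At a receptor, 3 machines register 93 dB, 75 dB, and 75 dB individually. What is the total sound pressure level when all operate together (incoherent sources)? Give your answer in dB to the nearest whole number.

93 dB

For uncorrelated sources the intensities add, so convert each level to linear form, sum, and take 10·log₁₀ of the total.
Σ 10^(L/10) = 10^(93/10) + 10^(75/10) + 10^(75/10) = 2.059e+09.
L_total = 10·log₁₀(2.059e+09) = 93.14 dB.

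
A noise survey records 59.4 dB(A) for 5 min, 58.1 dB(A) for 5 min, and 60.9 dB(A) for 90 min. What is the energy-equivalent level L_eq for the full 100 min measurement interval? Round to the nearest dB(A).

61 dB(A)

Weight each interval's intensity by its duration and average over T = 100 min:
Σ tᵢ·10^(Lᵢ/10) = 5·10^(59.4/10) + 5·10^(58.1/10) + 90·10^(60.9/10) = 1.183e+08.
L_eq = 10·log₁₀(1.183e+08/100) = 60.73 dB(A).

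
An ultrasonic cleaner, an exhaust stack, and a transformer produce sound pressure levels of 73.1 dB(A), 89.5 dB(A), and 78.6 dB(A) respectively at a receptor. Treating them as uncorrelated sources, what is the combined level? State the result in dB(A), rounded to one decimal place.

89.9 dB(A)

Incoherent sources combine by intensity addition: L_total = 10·log₁₀(Σ 10^(L_i/10)).
Σ 10^(L/10) = 10^(73.1/10) + 10^(89.5/10) + 10^(78.6/10) = 9.841e+08.
L_total = 10·log₁₀(9.841e+08) = 89.93 dB(A).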